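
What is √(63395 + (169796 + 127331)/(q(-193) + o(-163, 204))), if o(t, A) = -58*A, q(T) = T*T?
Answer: 3*√4551359613346/25417 ≈ 251.81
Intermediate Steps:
q(T) = T²
√(63395 + (169796 + 127331)/(q(-193) + o(-163, 204))) = √(63395 + (169796 + 127331)/((-193)² - 58*204)) = √(63395 + 297127/(37249 - 11832)) = √(63395 + 297127/25417) = √(1611607842/25417) = 3*√4551359613346/25417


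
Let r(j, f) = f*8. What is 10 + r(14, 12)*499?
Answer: 47914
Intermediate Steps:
r(j, f) = 8*f
10 + r(14, 12)*499 = 10 + (8*12)*499 = 10 + 96*499 = 10 + 47904 = 47914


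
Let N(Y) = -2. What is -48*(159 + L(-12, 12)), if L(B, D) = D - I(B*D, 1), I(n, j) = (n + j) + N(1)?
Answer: -15168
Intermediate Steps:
I(n, j) = -2 + j + n (I(n, j) = (n + j) - 2 = (j + n) - 2 = -2 + j + n)
L(B, D) = 1 + D - B*D (L(B, D) = D - (-2 + 1 + B*D) = D - (-1 + B*D) = D + (1 - B*D) = 1 + D - B*D)
-48*(159 + L(-12, 12)) = -48*(159 + (1 + 12 - 1*(-12)*12)) = -48*(159 + (1 + 12 + 144)) = -48*(159 + 157) = -48*316 = -15168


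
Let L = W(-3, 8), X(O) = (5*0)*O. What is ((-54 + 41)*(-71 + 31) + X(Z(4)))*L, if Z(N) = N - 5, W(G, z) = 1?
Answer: 520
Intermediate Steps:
Z(N) = -5 + N
X(O) = 0 (X(O) = 0*O = 0)
L = 1
((-54 + 41)*(-71 + 31) + X(Z(4)))*L = ((-54 + 41)*(-71 + 31) + 0)*1 = (-13*(-40) + 0)*1 = (520 + 0)*1 = 520*1 = 520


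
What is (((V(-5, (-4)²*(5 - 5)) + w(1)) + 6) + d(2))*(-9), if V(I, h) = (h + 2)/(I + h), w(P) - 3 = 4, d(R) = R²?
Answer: -747/5 ≈ -149.40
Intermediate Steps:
w(P) = 7 (w(P) = 3 + 4 = 7)
V(I, h) = (2 + h)/(I + h)
(((V(-5, (-4)²*(5 - 5)) + w(1)) + 6) + d(2))*(-9) = ((((2 + (-4)²*(5 - 5))/(-5 + (-4)²*(5 - 5)) + 7) + 6) + 2²)*(-9) = ((((2 + 16*0)/(-5 + 16*0) + 7) + 6) + 4)*(-9) = ((((2 + 0)/(-5 + 0) + 7) + 6) + 4)*(-9) = (((2/(-5) + 7) + 6) + 4)*(-9) = (((-⅕*2 + 7) + 6) + 4)*(-9) = (((-⅖ + 7) + 6) + 4)*(-9) = ((33/5 + 6) + 4)*(-9) = (63/5 + 4)*(-9) = (83/5)*(-9) = -747/5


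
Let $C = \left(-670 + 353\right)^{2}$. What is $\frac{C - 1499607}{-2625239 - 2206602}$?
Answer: $\frac{199874}{690263} \approx 0.28956$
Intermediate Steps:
$C = 100489$ ($C = \left(-317\right)^{2} = 100489$)
$\frac{C - 1499607}{-2625239 - 2206602} = \frac{100489 - 1499607}{-2625239 - 2206602} = - \frac{1399118}{-4831841} = \left(-1399118\right) \left(- \frac{1}{4831841}\right) = \frac{199874}{690263}$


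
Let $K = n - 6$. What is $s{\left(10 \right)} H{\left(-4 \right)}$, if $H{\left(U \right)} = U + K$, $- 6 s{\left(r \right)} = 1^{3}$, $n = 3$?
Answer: $\frac{7}{6} \approx 1.1667$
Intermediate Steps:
$K = -3$ ($K = 3 - 6 = -3$)
$s{\left(r \right)} = - \frac{1}{6}$ ($s{\left(r \right)} = - \frac{1^{3}}{6} = \left(- \frac{1}{6}\right) 1 = - \frac{1}{6}$)
$H{\left(U \right)} = -3 + U$ ($H{\left(U \right)} = U - 3 = -3 + U$)
$s{\left(10 \right)} H{\left(-4 \right)} = - \frac{-3 - 4}{6} = \left(- \frac{1}{6}\right) \left(-7\right) = \frac{7}{6}$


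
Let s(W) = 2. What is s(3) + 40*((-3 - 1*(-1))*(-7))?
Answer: 562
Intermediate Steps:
s(3) + 40*((-3 - 1*(-1))*(-7)) = 2 + 40*((-3 - 1*(-1))*(-7)) = 2 + 40*((-3 + 1)*(-7)) = 2 + 40*(-2*(-7)) = 2 + 40*14 = 2 + 560 = 562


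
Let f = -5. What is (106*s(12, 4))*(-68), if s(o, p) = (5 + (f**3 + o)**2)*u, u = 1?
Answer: -92074992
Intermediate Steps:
s(o, p) = 5 + (-125 + o)**2 (s(o, p) = (5 + ((-5)**3 + o)**2)*1 = (5 + (-125 + o)**2)*1 = 5 + (-125 + o)**2)
(106*s(12, 4))*(-68) = (106*(5 + (-125 + 12)**2))*(-68) = (106*(5 + (-113)**2))*(-68) = (106*(5 + 12769))*(-68) = (106*12774)*(-68) = 1354044*(-68) = -92074992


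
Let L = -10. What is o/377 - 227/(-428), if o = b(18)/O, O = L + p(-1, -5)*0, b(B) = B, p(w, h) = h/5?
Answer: 424043/806780 ≈ 0.52560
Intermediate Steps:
p(w, h) = h/5 (p(w, h) = h*(⅕) = h/5)
O = -10 (O = -10 + ((⅕)*(-5))*0 = -10 - 1*0 = -10 + 0 = -10)
o = -9/5 (o = 18/(-10) = 18*(-⅒) = -9/5 ≈ -1.8000)
o/377 - 227/(-428) = -9/5/377 - 227/(-428) = -9/5*1/377 - 227*(-1/428) = -9/1885 + 227/428 = 424043/806780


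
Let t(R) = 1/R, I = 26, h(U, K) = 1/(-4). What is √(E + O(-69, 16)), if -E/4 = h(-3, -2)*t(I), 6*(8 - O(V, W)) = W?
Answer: √32682/78 ≈ 2.3177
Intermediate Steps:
h(U, K) = -¼
O(V, W) = 8 - W/6
E = 1/26 (E = -(-1)/26 = -4*(-1/104) = 1/26 ≈ 0.038462)
√(E + O(-69, 16)) = √(1/26 + (8 - ⅙*16)) = √(1/26 + (8 - 8/3)) = √(1/26 + 16/3) = √(419/78) = √32682/78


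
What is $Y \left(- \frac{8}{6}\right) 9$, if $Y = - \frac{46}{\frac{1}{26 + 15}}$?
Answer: $22632$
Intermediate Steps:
$Y = -1886$ ($Y = - \frac{46}{\frac{1}{41}} = - 46 \frac{1}{\frac{1}{41}} = \left(-46\right) 41 = -1886$)
$Y \left(- \frac{8}{6}\right) 9 = - 1886 \left(- \frac{8}{6}\right) 9 = - 1886 \left(\left(-8\right) \frac{1}{6}\right) 9 = \left(-1886\right) \left(- \frac{4}{3}\right) 9 = \frac{7544}{3} \cdot 9 = 22632$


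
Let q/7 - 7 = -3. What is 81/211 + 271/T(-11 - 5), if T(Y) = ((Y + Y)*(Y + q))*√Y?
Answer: 81/211 + 271*I/1536 ≈ 0.38389 + 0.17643*I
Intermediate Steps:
q = 28 (q = 49 + 7*(-3) = 49 - 21 = 28)
T(Y) = 2*Y^(3/2)*(28 + Y) (T(Y) = ((Y + Y)*(Y + 28))*√Y = ((2*Y)*(28 + Y))*√Y = (2*Y*(28 + Y))*√Y = 2*Y^(3/2)*(28 + Y))
81/211 + 271/T(-11 - 5) = 81/211 + 271/((2*(-11 - 5)^(3/2)*(28 + (-11 - 5)))) = 81*(1/211) + 271/((2*(-16)^(3/2)*(28 - 16))) = 81/211 + 271/((2*(-64*I)*12)) = 81/211 + 271/((-1536*I)) = 81/211 + 271*(I/1536) = 81/211 + 271*I/1536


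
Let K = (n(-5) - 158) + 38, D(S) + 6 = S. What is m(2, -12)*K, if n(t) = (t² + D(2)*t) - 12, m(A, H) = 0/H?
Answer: 0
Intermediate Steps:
m(A, H) = 0
D(S) = -6 + S
n(t) = -12 + t² - 4*t (n(t) = (t² + (-6 + 2)*t) - 12 = (t² - 4*t) - 12 = -12 + t² - 4*t)
K = -87 (K = ((-12 + (-5)² - 4*(-5)) - 158) + 38 = ((-12 + 25 + 20) - 158) + 38 = (33 - 158) + 38 = -125 + 38 = -87)
m(2, -12)*K = 0*(-87) = 0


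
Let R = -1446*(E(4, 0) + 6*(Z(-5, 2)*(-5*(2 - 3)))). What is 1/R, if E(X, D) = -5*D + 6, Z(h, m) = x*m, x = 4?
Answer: -1/355716 ≈ -2.8112e-6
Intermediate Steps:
Z(h, m) = 4*m
E(X, D) = 6 - 5*D
R = -355716 (R = -1446*((6 - 5*0) + 6*((4*2)*(-5*(2 - 3)))) = -1446*((6 + 0) + 6*(8*(-5*(-1)))) = -1446*(6 + 6*(8*5)) = -1446*(6 + 6*40) = -1446*(6 + 240) = -1446*246 = -355716)
1/R = 1/(-355716) = -1/355716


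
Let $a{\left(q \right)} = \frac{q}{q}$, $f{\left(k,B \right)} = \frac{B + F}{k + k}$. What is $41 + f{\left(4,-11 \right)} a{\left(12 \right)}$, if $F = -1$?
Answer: $\frac{79}{2} \approx 39.5$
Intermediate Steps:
$f{\left(k,B \right)} = \frac{-1 + B}{2 k}$ ($f{\left(k,B \right)} = \frac{B - 1}{k + k} = \frac{-1 + B}{2 k}$)
$a{\left(q \right)} = 1$
$41 + f{\left(4,-11 \right)} a{\left(12 \right)} = 41 + \frac{-1 - 11}{2 \cdot 4} \cdot 1 = 41 + \frac{1}{2} \cdot \frac{1}{4} \left(-12\right) 1 = 41 - \frac{3}{2} = \frac{79}{2}$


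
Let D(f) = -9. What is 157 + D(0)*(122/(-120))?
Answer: 3323/20 ≈ 166.15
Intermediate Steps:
157 + D(0)*(122/(-120)) = 157 - 1098/(-120) = 157 - 1098*(-1)/120 = 157 - 9*(-61/60) = 157 + 183/20 = 3323/20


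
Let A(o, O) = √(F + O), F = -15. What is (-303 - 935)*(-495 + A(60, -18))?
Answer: 612810 - 1238*I*√33 ≈ 6.1281e+5 - 7111.8*I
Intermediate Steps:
A(o, O) = √(-15 + O)
(-303 - 935)*(-495 + A(60, -18)) = (-303 - 935)*(-495 + √(-15 - 18)) = -1238*(-495 + √(-33)) = -1238*(-495 + I*√33) = 612810 - 1238*I*√33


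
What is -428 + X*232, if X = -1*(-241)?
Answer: 55484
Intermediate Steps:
X = 241
-428 + X*232 = -428 + 241*232 = -428 + 55912 = 55484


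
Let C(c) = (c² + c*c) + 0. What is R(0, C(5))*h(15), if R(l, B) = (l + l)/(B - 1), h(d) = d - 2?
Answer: 0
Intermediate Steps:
C(c) = 2*c² (C(c) = (c² + c²) + 0 = 2*c² + 0 = 2*c²)
h(d) = -2 + d
R(l, B) = 2*l/(-1 + B) (R(l, B) = (2*l)/(-1 + B) = 2*l/(-1 + B))
R(0, C(5))*h(15) = (2*0/(-1 + 2*5²))*(-2 + 15) = (2*0/(-1 + 2*25))*13 = (2*0/(-1 + 50))*13 = (2*0/49)*13 = (2*0*(1/49))*13 = 0*13 = 0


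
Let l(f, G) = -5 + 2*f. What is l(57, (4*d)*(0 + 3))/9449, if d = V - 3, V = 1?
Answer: 109/9449 ≈ 0.011536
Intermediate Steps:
d = -2 (d = 1 - 3 = -2)
l(57, (4*d)*(0 + 3))/9449 = (-5 + 2*57)/9449 = (-5 + 114)*(1/9449) = 109*(1/9449) = 109/9449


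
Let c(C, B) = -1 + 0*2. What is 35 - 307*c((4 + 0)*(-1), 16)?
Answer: 342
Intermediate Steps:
c(C, B) = -1 (c(C, B) = -1 + 0 = -1)
35 - 307*c((4 + 0)*(-1), 16) = 35 - 307*(-1) = 35 + 307 = 342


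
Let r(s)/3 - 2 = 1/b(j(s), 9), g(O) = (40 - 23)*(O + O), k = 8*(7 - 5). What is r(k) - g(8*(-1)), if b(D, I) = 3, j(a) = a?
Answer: 279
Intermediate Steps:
k = 16 (k = 8*2 = 16)
g(O) = 34*O (g(O) = 17*(2*O) = 34*O)
r(s) = 7 (r(s) = 6 + 3/3 = 6 + 3*(⅓) = 6 + 1 = 7)
r(k) - g(8*(-1)) = 7 - 34*8*(-1) = 7 - 34*(-8) = 7 - 1*(-272) = 7 + 272 = 279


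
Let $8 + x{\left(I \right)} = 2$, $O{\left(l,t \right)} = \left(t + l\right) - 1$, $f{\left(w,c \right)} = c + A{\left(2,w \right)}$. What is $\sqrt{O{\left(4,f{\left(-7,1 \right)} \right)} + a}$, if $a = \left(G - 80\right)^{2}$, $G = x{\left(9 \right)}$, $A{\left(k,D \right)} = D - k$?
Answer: $\sqrt{7391} \approx 85.971$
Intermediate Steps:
$f{\left(w,c \right)} = -2 + c + w$ ($f{\left(w,c \right)} = c + \left(w - 2\right) = c + \left(-2 + w\right) = -2 + c + w$)
$O{\left(l,t \right)} = -1 + l + t$ ($O{\left(l,t \right)} = \left(l + t\right) - 1 = -1 + l + t$)
$x{\left(I \right)} = -6$ ($x{\left(I \right)} = -8 + 2 = -6$)
$G = -6$
$a = 7396$ ($a = \left(-6 - 80\right)^{2} = \left(-86\right)^{2} = 7396$)
$\sqrt{O{\left(4,f{\left(-7,1 \right)} \right)} + a} = \sqrt{\left(-1 + 4 - 8\right) + 7396} = \sqrt{-5 + 7396} = \sqrt{7391}$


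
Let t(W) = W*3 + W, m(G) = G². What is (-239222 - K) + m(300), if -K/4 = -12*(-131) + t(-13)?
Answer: -143142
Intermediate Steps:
t(W) = 4*W (t(W) = 3*W + W = 4*W)
K = -6080 (K = -4*(-12*(-131) + 4*(-13)) = -4*(1572 - 52) = -4*1520 = -6080)
(-239222 - K) + m(300) = (-239222 - 1*(-6080)) + 300² = (-239222 + 6080) + 90000 = -233142 + 90000 = -143142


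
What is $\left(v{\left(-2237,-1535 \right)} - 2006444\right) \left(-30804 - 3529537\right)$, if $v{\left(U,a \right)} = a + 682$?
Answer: $7146661808277$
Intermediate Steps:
$v{\left(U,a \right)} = 682 + a$
$\left(v{\left(-2237,-1535 \right)} - 2006444\right) \left(-30804 - 3529537\right) = \left(\left(682 - 1535\right) - 2006444\right) \left(-30804 - 3529537\right) = \left(-853 - 2006444\right) \left(-3560341\right) = \left(-2007297\right) \left(-3560341\right) = 7146661808277$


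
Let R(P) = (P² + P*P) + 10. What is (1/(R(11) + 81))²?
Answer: 1/110889 ≈ 9.0180e-6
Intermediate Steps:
R(P) = 10 + 2*P² (R(P) = (P² + P²) + 10 = 2*P² + 10 = 10 + 2*P²)
(1/(R(11) + 81))² = (1/((10 + 2*11²) + 81))² = (1/((10 + 2*121) + 81))² = (1/((10 + 242) + 81))² = (1/(252 + 81))² = (1/333)² = 1/110889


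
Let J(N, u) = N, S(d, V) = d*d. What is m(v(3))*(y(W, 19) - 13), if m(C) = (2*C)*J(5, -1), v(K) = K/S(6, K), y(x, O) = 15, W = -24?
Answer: 5/3 ≈ 1.6667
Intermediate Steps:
S(d, V) = d**2
v(K) = K/36 (v(K) = K/(6**2) = K/36)
m(C) = 10*C (m(C) = (2*C)*5 = 10*C)
m(v(3))*(y(W, 19) - 13) = (10*((1/36)*3))*(15 - 13) = (10*(1/12))*2 = (5/6)*2 = 5/3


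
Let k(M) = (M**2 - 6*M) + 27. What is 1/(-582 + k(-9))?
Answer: -1/420 ≈ -0.0023810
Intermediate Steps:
k(M) = 27 + M**2 - 6*M
1/(-582 + k(-9)) = 1/(-582 + (27 + (-9)**2 - 6*(-9))) = 1/(-582 + (27 + 81 + 54)) = 1/(-582 + 162) = 1/(-420) = -1/420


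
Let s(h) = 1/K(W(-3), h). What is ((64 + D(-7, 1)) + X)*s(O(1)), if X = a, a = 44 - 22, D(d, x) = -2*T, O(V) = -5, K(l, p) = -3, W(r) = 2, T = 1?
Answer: -28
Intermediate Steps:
D(d, x) = -2 (D(d, x) = -2*1 = -2)
a = 22
s(h) = -⅓ (s(h) = 1/(-3) = -⅓)
X = 22
((64 + D(-7, 1)) + X)*s(O(1)) = ((64 - 2) + 22)*(-⅓) = (62 + 22)*(-⅓) = 84*(-⅓) = -28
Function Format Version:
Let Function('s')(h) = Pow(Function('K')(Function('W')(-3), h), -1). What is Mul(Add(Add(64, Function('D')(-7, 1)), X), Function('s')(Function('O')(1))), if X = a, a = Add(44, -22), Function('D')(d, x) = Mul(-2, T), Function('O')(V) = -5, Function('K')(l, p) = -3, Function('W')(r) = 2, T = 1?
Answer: -28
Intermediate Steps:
Function('D')(d, x) = -2 (Function('D')(d, x) = Mul(-2, 1) = -2)
a = 22
Function('s')(h) = Rational(-1, 3) (Function('s')(h) = Pow(-3, -1) = Rational(-1, 3))
X = 22
Mul(Add(Add(64, Function('D')(-7, 1)), X), Function('s')(Function('O')(1))) = Mul(Add(Add(64, -2), 22), Rational(-1, 3)) = Mul(Add(62, 22), Rational(-1, 3)) = Mul(84, Rational(-1, 3)) = -28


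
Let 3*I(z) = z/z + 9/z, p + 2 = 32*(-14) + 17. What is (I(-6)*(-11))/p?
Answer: -11/2598 ≈ -0.0042340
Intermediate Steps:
p = -433 (p = -2 + (32*(-14) + 17) = -2 + (-448 + 17) = -2 - 431 = -433)
I(z) = 1/3 + 3/z (I(z) = (z/z + 9/z)/3 = (1 + 9/z)/3 = 1/3 + 3/z)
(I(-6)*(-11))/p = (((1/3)*(9 - 6)/(-6))*(-11))/(-433) = (((1/3)*(-1/6)*3)*(-11))*(-1/433) = -1/6*(-11)*(-1/433) = (11/6)*(-1/433) = -11/2598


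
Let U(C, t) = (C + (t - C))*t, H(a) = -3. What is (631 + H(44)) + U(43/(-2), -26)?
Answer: 1304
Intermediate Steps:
U(C, t) = t² (U(C, t) = t*t = t²)
(631 + H(44)) + U(43/(-2), -26) = (631 - 3) + (-26)² = 628 + 676 = 1304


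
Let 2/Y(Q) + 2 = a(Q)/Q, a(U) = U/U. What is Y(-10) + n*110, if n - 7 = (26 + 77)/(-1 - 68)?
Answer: 97380/161 ≈ 604.84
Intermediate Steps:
a(U) = 1
n = 380/69 (n = 7 + (26 + 77)/(-1 - 68) = 7 + 103/(-69) = 7 + 103*(-1/69) = 7 - 103/69 = 380/69 ≈ 5.5072)
Y(Q) = 2/(-2 + 1/Q)
Y(-10) + n*110 = -2*(-10)/(-1 + 2*(-10)) + (380/69)*110 = -2*(-10)/(-1 - 20) + 41800/69 = -2*(-10)/(-21) + 41800/69 = -2*(-10)*(-1/21) + 41800/69 = -20/21 + 41800/69 = 97380/161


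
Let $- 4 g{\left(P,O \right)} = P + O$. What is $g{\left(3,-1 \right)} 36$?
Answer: $-18$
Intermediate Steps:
$g{\left(P,O \right)} = - \frac{O}{4} - \frac{P}{4}$ ($g{\left(P,O \right)} = - \frac{P + O}{4} = - \frac{O + P}{4} = - \frac{O}{4} - \frac{P}{4}$)
$g{\left(3,-1 \right)} 36 = \left(\left(- \frac{1}{4}\right) \left(-1\right) - \frac{3}{4}\right) 36 = \left(\frac{1}{4} - \frac{3}{4}\right) 36 = \left(- \frac{1}{2}\right) 36 = -18$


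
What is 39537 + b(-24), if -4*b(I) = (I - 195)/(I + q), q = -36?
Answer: 3162887/80 ≈ 39536.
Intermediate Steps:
b(I) = -(-195 + I)/(4*(-36 + I)) (b(I) = -(I - 195)/(4*(I - 36)) = -(-195 + I)/(4*(-36 + I)))
39537 + b(-24) = 39537 + (195 - 1*(-24))/(4*(-36 - 24)) = 39537 + (¼)*(195 + 24)/(-60) = 39537 + (¼)*(-1/60)*219 = 39537 - 73/80 = 3162887/80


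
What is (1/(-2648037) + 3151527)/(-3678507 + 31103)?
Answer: -4172680051249/4829230372974 ≈ -0.86405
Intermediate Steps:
(1/(-2648037) + 3151527)/(-3678507 + 31103) = (-1/2648037 + 3151527)/(-3647404) = (8345360102498/2648037)*(-1/3647404) = -4172680051249/4829230372974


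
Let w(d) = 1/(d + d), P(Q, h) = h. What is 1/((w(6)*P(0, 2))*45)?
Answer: 2/15 ≈ 0.13333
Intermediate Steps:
w(d) = 1/(2*d)
1/((w(6)*P(0, 2))*45) = 1/((((½)/6)*2)*45) = 1/((((½)*(⅙))*2)*45) = 1/(((1/12)*2)*45) = 1/((⅙)*45) = 1/(15/2) = 2/15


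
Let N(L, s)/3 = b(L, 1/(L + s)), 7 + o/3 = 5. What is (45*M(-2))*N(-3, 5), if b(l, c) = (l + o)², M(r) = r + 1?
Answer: -10935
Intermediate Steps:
o = -6 (o = -21 + 3*5 = -21 + 15 = -6)
M(r) = 1 + r
b(l, c) = (-6 + l)² (b(l, c) = (l - 6)² = (-6 + l)²)
N(L, s) = 3*(-6 + L)²
(45*M(-2))*N(-3, 5) = (45*(1 - 2))*(3*(-6 - 3)²) = (45*(-1))*(3*(-9)²) = -135*81 = -45*243 = -10935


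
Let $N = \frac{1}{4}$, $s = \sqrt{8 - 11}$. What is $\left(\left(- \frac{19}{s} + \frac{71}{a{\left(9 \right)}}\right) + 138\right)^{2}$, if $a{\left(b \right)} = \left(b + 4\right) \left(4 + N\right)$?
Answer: $\frac{2824962971}{146523} + \frac{1169716 i \sqrt{3}}{663} \approx 19280.0 + 3055.8 i$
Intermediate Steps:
$s = i \sqrt{3}$ ($s = \sqrt{-3} = i \sqrt{3} \approx 1.732 i$)
$N = \frac{1}{4} \approx 0.25$
$a{\left(b \right)} = 17 + \frac{17 b}{4}$ ($a{\left(b \right)} = \left(b + 4\right) \left(4 + \frac{1}{4}\right) = \left(4 + b\right) \frac{17}{4} = 17 + \frac{17 b}{4}$)
$\left(\left(- \frac{19}{s} + \frac{71}{a{\left(9 \right)}}\right) + 138\right)^{2} = \left(\left(- \frac{19}{i \sqrt{3}} + \frac{71}{17 + \frac{17}{4} \cdot 9}\right) + 138\right)^{2} = \left(\left(- 19 \left(- \frac{i \sqrt{3}}{3}\right) + \frac{71}{17 + \frac{153}{4}}\right) + 138\right)^{2} = \left(\left(\frac{19 i \sqrt{3}}{3} + \frac{71}{\frac{221}{4}}\right) + 138\right)^{2} = \left(\left(\frac{19 i \sqrt{3}}{3} + 71 \cdot \frac{4}{221}\right) + 138\right)^{2} = \left(\left(\frac{19 i \sqrt{3}}{3} + \frac{284}{221}\right) + 138\right)^{2} = \left(\left(\frac{284}{221} + \frac{19 i \sqrt{3}}{3}\right) + 138\right)^{2} = \left(\frac{30782}{221} + \frac{19 i \sqrt{3}}{3}\right)^{2}$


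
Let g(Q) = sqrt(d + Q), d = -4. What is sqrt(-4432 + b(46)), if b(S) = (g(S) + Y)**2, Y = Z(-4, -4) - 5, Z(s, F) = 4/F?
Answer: sqrt(-4432 + (6 - sqrt(42))**2) ≈ 66.572*I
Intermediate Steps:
g(Q) = sqrt(-4 + Q)
Y = -6 (Y = 4/(-4) - 5 = 4*(-1/4) - 5 = -1 - 5 = -6)
b(S) = (-6 + sqrt(-4 + S))**2 (b(S) = (sqrt(-4 + S) - 6)**2 = (-6 + sqrt(-4 + S))**2)
sqrt(-4432 + b(46)) = sqrt(-4432 + (6 - sqrt(-4 + 46))**2) = sqrt(-4432 + (6 - sqrt(42))**2)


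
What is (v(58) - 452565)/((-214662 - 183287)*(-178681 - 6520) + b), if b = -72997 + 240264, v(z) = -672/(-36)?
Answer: -1357639/221102160048 ≈ -6.1403e-6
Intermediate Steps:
v(z) = 56/3 (v(z) = -672*(-1/36) = 56/3)
b = 167267
(v(58) - 452565)/((-214662 - 183287)*(-178681 - 6520) + b) = (56/3 - 452565)/((-214662 - 183287)*(-178681 - 6520) + 167267) = -1357639/(3*(-397949*(-185201) + 167267)) = -1357639/(3*(73700552749 + 167267)) = -1357639/3/73700720016 = -1357639/3*1/73700720016 = -1357639/221102160048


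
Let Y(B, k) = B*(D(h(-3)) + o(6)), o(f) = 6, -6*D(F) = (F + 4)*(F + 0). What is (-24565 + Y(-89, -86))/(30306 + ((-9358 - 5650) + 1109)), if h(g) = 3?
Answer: -16525/10938 ≈ -1.5108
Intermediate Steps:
D(F) = -F*(4 + F)/6 (D(F) = -(F + 4)*(F + 0)/6 = -(4 + F)*F/6 = -F*(4 + F)/6)
Y(B, k) = 5*B/2 (Y(B, k) = B*(-1/6*3*(4 + 3) + 6) = B*(-1/6*3*7 + 6) = B*(-7/2 + 6) = B*(5/2) = 5*B/2)
(-24565 + Y(-89, -86))/(30306 + ((-9358 - 5650) + 1109)) = (-24565 + (5/2)*(-89))/(30306 + ((-9358 - 5650) + 1109)) = (-24565 - 445/2)/(30306 + (-15008 + 1109)) = -49575/(2*(30306 - 13899)) = -49575/2/16407 = -49575/2*1/16407 = -16525/10938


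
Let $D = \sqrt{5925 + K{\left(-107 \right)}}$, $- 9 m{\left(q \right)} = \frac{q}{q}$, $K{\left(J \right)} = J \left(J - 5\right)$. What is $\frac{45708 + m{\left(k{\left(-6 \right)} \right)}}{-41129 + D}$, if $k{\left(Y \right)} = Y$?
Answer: $- \frac{16919277859}{15224190588} - \frac{411371 \sqrt{17909}}{15224190588} \approx -1.115$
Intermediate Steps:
$K{\left(J \right)} = J \left(-5 + J\right)$
$m{\left(q \right)} = - \frac{1}{9}$ ($m{\left(q \right)} = - \frac{q \frac{1}{q}}{9} = \left(- \frac{1}{9}\right) 1 = - \frac{1}{9}$)
$D = \sqrt{17909}$ ($D = \sqrt{5925 - 107 \left(-5 - 107\right)} = \sqrt{5925 - -11984} = \sqrt{5925 + 11984} = \sqrt{17909} \approx 133.82$)
$\frac{45708 + m{\left(k{\left(-6 \right)} \right)}}{-41129 + D} = \frac{45708 - \frac{1}{9}}{-41129 + \sqrt{17909}} = \frac{411371}{9 \left(-41129 + \sqrt{17909}\right)}$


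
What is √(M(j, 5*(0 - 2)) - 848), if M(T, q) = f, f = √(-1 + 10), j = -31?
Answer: 13*I*√5 ≈ 29.069*I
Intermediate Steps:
f = 3 (f = √9 = 3)
M(T, q) = 3
√(M(j, 5*(0 - 2)) - 848) = √(3 - 848) = √(-845) = 13*I*√5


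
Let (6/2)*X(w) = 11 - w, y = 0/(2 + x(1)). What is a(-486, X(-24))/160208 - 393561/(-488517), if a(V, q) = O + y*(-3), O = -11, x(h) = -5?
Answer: 21015415667/26088110512 ≈ 0.80556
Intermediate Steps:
y = 0 (y = 0/(2 - 5) = 0/(-3) = 0*(-⅓) = 0)
X(w) = 11/3 - w/3 (X(w) = (11 - w)/3 = 11/3 - w/3)
a(V, q) = -11 (a(V, q) = -11 + 0*(-3) = -11 + 0 = -11)
a(-486, X(-24))/160208 - 393561/(-488517) = -11/160208 - 393561/(-488517) = -11*1/160208 - 393561*(-1/488517) = -11/160208 + 131187/162839 = 21015415667/26088110512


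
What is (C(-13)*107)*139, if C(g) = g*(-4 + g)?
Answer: 3286933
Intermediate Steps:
(C(-13)*107)*139 = (-13*(-4 - 13)*107)*139 = (-13*(-17)*107)*139 = (221*107)*139 = 23647*139 = 3286933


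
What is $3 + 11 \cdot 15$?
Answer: $168$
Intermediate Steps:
$3 + 11 \cdot 15 = 3 + 165 = 168$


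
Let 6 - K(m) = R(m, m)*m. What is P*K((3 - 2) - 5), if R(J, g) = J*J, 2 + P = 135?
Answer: 9310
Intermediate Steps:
P = 133 (P = -2 + 135 = 133)
R(J, g) = J²
K(m) = 6 - m³ (K(m) = 6 - m²*m = 6 - m³)
P*K((3 - 2) - 5) = 133*(6 - ((3 - 2) - 5)³) = 133*(6 - (1 - 5)³) = 133*(6 - 1*(-4)³) = 133*(6 - 1*(-64)) = 133*(6 + 64) = 133*70 = 9310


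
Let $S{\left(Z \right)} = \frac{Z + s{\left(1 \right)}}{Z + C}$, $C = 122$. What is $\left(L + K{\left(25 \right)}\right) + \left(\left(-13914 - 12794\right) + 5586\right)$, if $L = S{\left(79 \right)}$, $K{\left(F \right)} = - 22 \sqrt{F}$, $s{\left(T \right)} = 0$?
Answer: $- \frac{4267553}{201} \approx -21232.0$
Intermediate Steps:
$S{\left(Z \right)} = \frac{Z}{122 + Z}$ ($S{\left(Z \right)} = \frac{Z + 0}{Z + 122} = \frac{Z}{122 + Z}$)
$L = \frac{79}{201}$ ($L = \frac{79}{122 + 79} = \frac{79}{201} \approx 0.39303$)
$\left(L + K{\left(25 \right)}\right) + \left(\left(-13914 - 12794\right) + 5586\right) = \left(\frac{79}{201} - 22 \sqrt{25}\right) + \left(\left(-13914 - 12794\right) + 5586\right) = \left(\frac{79}{201} - 110\right) + \left(-26708 + 5586\right) = \left(\frac{79}{201} - 110\right) - 21122 = - \frac{22031}{201} - 21122 = - \frac{4267553}{201}$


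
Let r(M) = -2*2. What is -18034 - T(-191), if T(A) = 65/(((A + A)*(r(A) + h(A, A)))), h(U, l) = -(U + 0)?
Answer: -1288240691/71434 ≈ -18034.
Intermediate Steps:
h(U, l) = -U
r(M) = -4
T(A) = 65/(2*A*(-4 - A)) (T(A) = 65/(((A + A)*(-4 - A))) = 65/(((2*A)*(-4 - A))) = 65/((2*A*(-4 - A))) = 65*(1/(2*A*(-4 - A))) = 65/(2*A*(-4 - A)))
-18034 - T(-191) = -18034 - (-65)/(2*(-191)*(4 - 191)) = -18034 - (-65)*(-1)/(2*191*(-187)) = -18034 - (-65)*(-1)*(-1)/(2*191*187) = -18034 - 1*(-65/71434) = -18034 + 65/71434 = -1288240691/71434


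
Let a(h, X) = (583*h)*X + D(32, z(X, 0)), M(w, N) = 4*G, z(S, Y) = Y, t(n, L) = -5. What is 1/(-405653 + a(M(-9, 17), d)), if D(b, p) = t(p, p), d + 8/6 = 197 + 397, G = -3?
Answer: -1/4551954 ≈ -2.1969e-7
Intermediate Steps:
d = 1778/3 (d = -4/3 + (197 + 397) = -4/3 + 594 = 1778/3 ≈ 592.67)
D(b, p) = -5
M(w, N) = -12 (M(w, N) = 4*(-3) = -12)
a(h, X) = -5 + 583*X*h (a(h, X) = (583*h)*X - 5 = 583*X*h - 5 = -5 + 583*X*h)
1/(-405653 + a(M(-9, 17), d)) = 1/(-405653 + (-5 + 583*(1778/3)*(-12))) = 1/(-405653 + (-5 - 4146296)) = 1/(-405653 - 4146301) = 1/(-4551954) = -1/4551954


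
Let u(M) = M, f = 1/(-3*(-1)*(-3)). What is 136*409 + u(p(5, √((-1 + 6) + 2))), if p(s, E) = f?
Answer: 500615/9 ≈ 55624.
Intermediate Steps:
f = -⅑ (f = 1/(3*(-3)) = 1/(-9) = -⅑ ≈ -0.11111)
p(s, E) = -⅑
136*409 + u(p(5, √((-1 + 6) + 2))) = 136*409 - ⅑ = 55624 - ⅑ = 500615/9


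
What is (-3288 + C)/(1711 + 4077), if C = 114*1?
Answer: -1587/2894 ≈ -0.54838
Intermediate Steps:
C = 114
(-3288 + C)/(1711 + 4077) = (-3288 + 114)/(1711 + 4077) = -3174/5788 = -3174*1/5788 = -1587/2894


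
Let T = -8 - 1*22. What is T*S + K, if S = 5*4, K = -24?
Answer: -624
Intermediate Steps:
T = -30 (T = -8 - 22 = -30)
S = 20
T*S + K = -30*20 - 24 = -600 - 24 = -624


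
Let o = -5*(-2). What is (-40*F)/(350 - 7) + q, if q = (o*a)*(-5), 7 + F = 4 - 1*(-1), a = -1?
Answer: 17230/343 ≈ 50.233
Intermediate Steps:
o = 10
F = -2 (F = -7 + (4 - 1*(-1)) = -7 + (4 + 1) = -7 + 5 = -2)
q = 50 (q = (10*(-1))*(-5) = -10*(-5) = 50)
(-40*F)/(350 - 7) + q = (-40*(-2))/(350 - 7) + 50 = 80/343 + 50 = 17230/343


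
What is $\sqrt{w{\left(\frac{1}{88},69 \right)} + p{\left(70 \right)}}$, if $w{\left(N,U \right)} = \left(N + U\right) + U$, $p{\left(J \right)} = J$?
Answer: $\frac{\sqrt{402710}}{44} \approx 14.423$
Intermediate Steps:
$w{\left(N,U \right)} = N + 2 U$
$\sqrt{w{\left(\frac{1}{88},69 \right)} + p{\left(70 \right)}} = \sqrt{\left(\frac{1}{88} + 2 \cdot 69\right) + 70} = \sqrt{\left(\frac{1}{88} + 138\right) + 70} = \sqrt{\frac{12145}{88} + 70} = \sqrt{\frac{18305}{88}} = \frac{\sqrt{402710}}{44}$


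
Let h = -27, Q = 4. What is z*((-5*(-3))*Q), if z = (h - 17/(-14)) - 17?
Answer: -17970/7 ≈ -2567.1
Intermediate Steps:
z = -599/14 (z = (-27 - 17/(-14)) - 17 = (-27 - 17*(-1/14)) - 17 = (-27 + 17/14) - 17 = -361/14 - 17 = -599/14 ≈ -42.786)
z*((-5*(-3))*Q) = -599*(-5*(-3))*4/14 = -8985*4/14 = -599/14*60 = -17970/7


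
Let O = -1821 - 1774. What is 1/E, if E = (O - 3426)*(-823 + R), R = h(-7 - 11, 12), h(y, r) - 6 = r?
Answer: 1/5651905 ≈ 1.7693e-7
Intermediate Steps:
h(y, r) = 6 + r
R = 18 (R = 6 + 12 = 18)
O = -3595
E = 5651905 (E = (-3595 - 3426)*(-823 + 18) = -7021*(-805) = 5651905)
1/E = 1/5651905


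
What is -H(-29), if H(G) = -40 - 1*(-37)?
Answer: 3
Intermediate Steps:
H(G) = -3 (H(G) = -40 + 37 = -3)
-H(-29) = -1*(-3) = 3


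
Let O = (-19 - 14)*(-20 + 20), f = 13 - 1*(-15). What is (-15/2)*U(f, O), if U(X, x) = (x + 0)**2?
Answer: 0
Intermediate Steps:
f = 28 (f = 13 + 15 = 28)
O = 0 (O = -33*0 = 0)
U(X, x) = x**2
(-15/2)*U(f, O) = -15/2*0**2 = -15*1/2*0 = -15/2*0 = 0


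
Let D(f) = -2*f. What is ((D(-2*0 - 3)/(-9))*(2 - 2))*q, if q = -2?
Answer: 0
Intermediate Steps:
((D(-2*0 - 3)/(-9))*(2 - 2))*q = ((-2*(-2*0 - 3)/(-9))*(2 - 2))*(-2) = ((-2*(0 - 3)*(-⅑))*0)*(-2) = ((-2*(-3)*(-⅑))*0)*(-2) = ((6*(-⅑))*0)*(-2) = -⅔*0*(-2) = 0*(-2) = 0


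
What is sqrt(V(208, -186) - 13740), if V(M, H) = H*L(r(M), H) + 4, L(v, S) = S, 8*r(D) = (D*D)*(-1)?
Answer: 2*sqrt(5215) ≈ 144.43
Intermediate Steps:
r(D) = -D**2/8 (r(D) = ((D*D)*(-1))/8 = (D**2*(-1))/8 = (-D**2)/8 = -D**2/8)
V(M, H) = 4 + H**2 (V(M, H) = H*H + 4 = H**2 + 4 = 4 + H**2)
sqrt(V(208, -186) - 13740) = sqrt((4 + (-186)**2) - 13740) = sqrt((4 + 34596) - 13740) = sqrt(34600 - 13740) = sqrt(20860) = 2*sqrt(5215)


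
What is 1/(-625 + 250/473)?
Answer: -473/295375 ≈ -0.0016014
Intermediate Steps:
1/(-625 + 250/473) = 1/(-295375/473) = -473/295375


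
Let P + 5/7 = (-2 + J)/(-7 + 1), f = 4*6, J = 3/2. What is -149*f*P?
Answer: 15794/7 ≈ 2256.3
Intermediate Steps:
J = 3/2 (J = 3*(½) = 3/2 ≈ 1.5000)
f = 24
P = -53/84 (P = -5/7 + (-2 + 3/2)/(-7 + 1) = -5/7 - ½/(-6) = -5/7 - ½*(-⅙) = -5/7 + 1/12 = -53/84 ≈ -0.63095)
-149*f*P = -3576*(-53)/84 = -149*(-106/7) = 15794/7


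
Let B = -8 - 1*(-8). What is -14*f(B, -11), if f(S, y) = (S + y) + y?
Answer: 308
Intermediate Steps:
B = 0 (B = -8 + 8 = 0)
f(S, y) = S + 2*y
-14*f(B, -11) = -14*(0 + 2*(-11)) = -14*(0 - 22) = -14*(-22) = 308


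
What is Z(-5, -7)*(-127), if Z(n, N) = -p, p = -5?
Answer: -635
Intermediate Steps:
Z(n, N) = 5 (Z(n, N) = -1*(-5) = 5)
Z(-5, -7)*(-127) = 5*(-127) = -635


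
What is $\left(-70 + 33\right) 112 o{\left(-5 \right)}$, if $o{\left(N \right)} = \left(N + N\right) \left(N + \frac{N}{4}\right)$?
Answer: $-259000$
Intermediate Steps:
$o{\left(N \right)} = \frac{5 N^{2}}{2}$ ($o{\left(N \right)} = 2 N \left(N + N \frac{1}{4}\right) = 2 N \left(N + \frac{N}{4}\right) = 2 N \frac{5 N}{4} = \frac{5 N^{2}}{2}$)
$\left(-70 + 33\right) 112 o{\left(-5 \right)} = \left(-70 + 33\right) 112 \frac{5 \left(-5\right)^{2}}{2} = \left(-37\right) 112 \cdot \frac{5}{2} \cdot 25 = \left(-4144\right) \frac{125}{2} = -259000$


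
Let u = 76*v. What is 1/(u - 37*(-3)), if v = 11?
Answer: 1/947 ≈ 0.0010560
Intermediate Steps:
u = 836 (u = 76*11 = 836)
1/(u - 37*(-3)) = 1/(836 - 37*(-3)) = 1/(836 + 111) = 1/947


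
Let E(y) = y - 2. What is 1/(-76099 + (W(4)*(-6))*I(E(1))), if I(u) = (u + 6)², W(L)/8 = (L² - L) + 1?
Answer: -1/91699 ≈ -1.0905e-5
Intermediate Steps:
E(y) = -2 + y
W(L) = 8 - 8*L + 8*L² (W(L) = 8*((L² - L) + 1) = 8*(1 + L² - L) = 8 - 8*L + 8*L²)
I(u) = (6 + u)²
1/(-76099 + (W(4)*(-6))*I(E(1))) = 1/(-76099 + ((8 - 8*4 + 8*4²)*(-6))*(6 + (-2 + 1))²) = 1/(-76099 + ((8 - 32 + 8*16)*(-6))*(6 - 1)²) = 1/(-76099 + ((8 - 32 + 128)*(-6))*5²) = 1/(-76099 + (104*(-6))*25) = 1/(-76099 - 624*25) = 1/(-76099 - 15600) = 1/(-91699) = -1/91699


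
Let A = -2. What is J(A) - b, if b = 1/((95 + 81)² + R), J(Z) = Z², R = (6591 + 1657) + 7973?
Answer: 188787/47197 ≈ 4.0000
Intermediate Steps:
R = 16221 (R = 8248 + 7973 = 16221)
b = 1/47197 (b = 1/((95 + 81)² + 16221) = 1/(176² + 16221) = 1/(30976 + 16221) = 1/47197 ≈ 2.1188e-5)
J(A) - b = (-2)² - 1*1/47197 = 4 - 1/47197 = 188787/47197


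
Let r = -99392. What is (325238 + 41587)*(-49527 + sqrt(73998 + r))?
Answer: -18167741775 + 366825*I*sqrt(25394) ≈ -1.8168e+10 + 5.8455e+7*I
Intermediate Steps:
(325238 + 41587)*(-49527 + sqrt(73998 + r)) = (325238 + 41587)*(-49527 + sqrt(73998 - 99392)) = 366825*(-49527 + sqrt(-25394)) = 366825*(-49527 + I*sqrt(25394)) = -18167741775 + 366825*I*sqrt(25394)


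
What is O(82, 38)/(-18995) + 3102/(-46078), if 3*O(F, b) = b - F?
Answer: -87370019/1312877415 ≈ -0.066548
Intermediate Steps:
O(F, b) = -F/3 + b/3 (O(F, b) = (b - F)/3 = -F/3 + b/3)
O(82, 38)/(-18995) + 3102/(-46078) = (-1/3*82 + (1/3)*38)/(-18995) + 3102/(-46078) = (-82/3 + 38/3)*(-1/18995) + 3102*(-1/46078) = -44/3*(-1/18995) - 1551/23039 = 44/56985 - 1551/23039 = -87370019/1312877415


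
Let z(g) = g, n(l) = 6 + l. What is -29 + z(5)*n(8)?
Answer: 41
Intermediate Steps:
-29 + z(5)*n(8) = -29 + 5*(6 + 8) = -29 + 5*14 = -29 + 70 = 41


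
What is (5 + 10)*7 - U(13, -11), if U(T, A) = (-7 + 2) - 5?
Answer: 115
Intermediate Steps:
U(T, A) = -10 (U(T, A) = -5 - 5 = -10)
(5 + 10)*7 - U(13, -11) = (5 + 10)*7 - 1*(-10) = 15*7 + 10 = 105 + 10 = 115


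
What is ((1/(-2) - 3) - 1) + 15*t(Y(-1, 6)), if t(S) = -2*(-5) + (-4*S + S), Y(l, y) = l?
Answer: 381/2 ≈ 190.50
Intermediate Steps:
t(S) = 10 - 3*S
((1/(-2) - 3) - 1) + 15*t(Y(-1, 6)) = ((1/(-2) - 3) - 1) + 15*(10 - 3*(-1)) = ((-1/2 - 3) - 1) + 15*(10 + 3) = (-7/2 - 1) + 15*13 = -9/2 + 195 = 381/2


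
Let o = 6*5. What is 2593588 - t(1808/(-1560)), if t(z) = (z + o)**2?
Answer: 98589554324/38025 ≈ 2.5928e+6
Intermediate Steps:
o = 30
t(z) = (30 + z)**2 (t(z) = (z + 30)**2 = (30 + z)**2)
2593588 - t(1808/(-1560)) = 2593588 - (30 + 1808/(-1560))**2 = 2593588 - (30 + 1808*(-1/1560))**2 = 2593588 - (30 - 226/195)**2 = 2593588 - (5624/195)**2 = 2593588 - 1*31629376/38025 = 2593588 - 31629376/38025 = 98589554324/38025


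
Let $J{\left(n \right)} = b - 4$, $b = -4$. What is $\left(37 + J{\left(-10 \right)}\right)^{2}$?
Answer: $841$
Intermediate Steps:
$J{\left(n \right)} = -8$ ($J{\left(n \right)} = -4 - 4 = -8$)
$\left(37 + J{\left(-10 \right)}\right)^{2} = \left(37 - 8\right)^{2} = 29^{2} = 841$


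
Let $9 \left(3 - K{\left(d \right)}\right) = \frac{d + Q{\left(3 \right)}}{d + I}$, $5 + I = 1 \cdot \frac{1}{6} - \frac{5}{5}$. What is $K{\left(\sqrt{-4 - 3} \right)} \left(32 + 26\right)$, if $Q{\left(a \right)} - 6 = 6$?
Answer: $\frac{38802}{211} + \frac{12412 i \sqrt{7}}{4431} \approx 183.9 + 7.4112 i$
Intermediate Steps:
$I = - \frac{35}{6}$ ($I = -5 + \left(1 \cdot \frac{1}{6} - \frac{5}{5}\right) = -5 + \left(1 \cdot \frac{1}{6} - 1\right) = -5 + \left(\frac{1}{6} - 1\right) = -5 - \frac{5}{6} = - \frac{35}{6} \approx -5.8333$)
$Q{\left(a \right)} = 12$ ($Q{\left(a \right)} = 6 + 6 = 12$)
$K{\left(d \right)} = 3 - \frac{12 + d}{9 \left(- \frac{35}{6} + d\right)}$ ($K{\left(d \right)} = 3 - \frac{\left(d + 12\right) \frac{1}{d - \frac{35}{6}}}{9} = 3 - \frac{\left(12 + d\right) \frac{1}{- \frac{35}{6} + d}}{9} = 3 - \frac{\frac{1}{- \frac{35}{6} + d} \left(12 + d\right)}{9} = 3 - \frac{12 + d}{9 \left(- \frac{35}{6} + d\right)}$)
$K{\left(\sqrt{-4 - 3} \right)} \left(32 + 26\right) = \frac{-339 + 52 \sqrt{-4 - 3}}{3 \left(-35 + 6 \sqrt{-4 - 3}\right)} \left(32 + 26\right) = \frac{-339 + 52 \sqrt{-7}}{3 \left(-35 + 6 \sqrt{-7}\right)} 58 = \frac{-339 + 52 i \sqrt{7}}{3 \left(-35 + 6 i \sqrt{7}\right)} 58 = \frac{58 \left(-339 + 52 i \sqrt{7}\right)}{3 \left(-35 + 6 i \sqrt{7}\right)}$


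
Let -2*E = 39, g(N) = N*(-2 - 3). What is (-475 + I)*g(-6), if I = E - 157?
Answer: -19545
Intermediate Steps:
g(N) = -5*N (g(N) = N*(-5) = -5*N)
E = -39/2 (E = -½*39 = -39/2 ≈ -19.500)
I = -353/2 (I = -39/2 - 157 = -353/2 ≈ -176.50)
(-475 + I)*g(-6) = (-475 - 353/2)*(-5*(-6)) = -1303/2*30 = -19545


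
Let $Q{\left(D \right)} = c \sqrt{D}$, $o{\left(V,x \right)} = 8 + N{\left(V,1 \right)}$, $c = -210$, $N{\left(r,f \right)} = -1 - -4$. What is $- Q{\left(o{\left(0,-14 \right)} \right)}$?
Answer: $210 \sqrt{11} \approx 696.49$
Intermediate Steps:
$N{\left(r,f \right)} = 3$ ($N{\left(r,f \right)} = -1 + 4 = 3$)
$o{\left(V,x \right)} = 11$ ($o{\left(V,x \right)} = 8 + 3 = 11$)
$Q{\left(D \right)} = - 210 \sqrt{D}$
$- Q{\left(o{\left(0,-14 \right)} \right)} = - \left(-210\right) \sqrt{11} = 210 \sqrt{11}$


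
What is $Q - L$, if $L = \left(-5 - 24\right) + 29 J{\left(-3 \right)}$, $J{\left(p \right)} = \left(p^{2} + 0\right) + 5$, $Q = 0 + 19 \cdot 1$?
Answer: $-358$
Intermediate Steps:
$Q = 19$ ($Q = 0 + 19 = 19$)
$J{\left(p \right)} = 5 + p^{2}$ ($J{\left(p \right)} = p^{2} + 5 = 5 + p^{2}$)
$L = 377$ ($L = \left(-5 - 24\right) + 29 \left(5 + \left(-3\right)^{2}\right) = \left(-5 - 24\right) + 29 \left(5 + 9\right) = -29 + 29 \cdot 14 = -29 + 406 = 377$)
$Q - L = 19 - 377 = -358$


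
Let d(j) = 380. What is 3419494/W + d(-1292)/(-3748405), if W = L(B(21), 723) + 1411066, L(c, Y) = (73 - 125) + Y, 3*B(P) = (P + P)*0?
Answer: 2563422389402/1058352405897 ≈ 2.4221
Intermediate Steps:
B(P) = 0 (B(P) = ((P + P)*0)/3 = ((2*P)*0)/3 = (⅓)*0 = 0)
L(c, Y) = -52 + Y
W = 1411737 (W = (-52 + 723) + 1411066 = 671 + 1411066 = 1411737)
3419494/W + d(-1292)/(-3748405) = 3419494/1411737 + 380/(-3748405) = 3419494*(1/1411737) + 380*(-1/3748405) = 3419494/1411737 - 76/749681 = 2563422389402/1058352405897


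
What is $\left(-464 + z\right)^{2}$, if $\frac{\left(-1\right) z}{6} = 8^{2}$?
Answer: $719104$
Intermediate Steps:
$z = -384$ ($z = - 6 \cdot 8^{2} = \left(-6\right) 64 = -384$)
$\left(-464 + z\right)^{2} = \left(-464 - 384\right)^{2} = \left(-848\right)^{2} = 719104$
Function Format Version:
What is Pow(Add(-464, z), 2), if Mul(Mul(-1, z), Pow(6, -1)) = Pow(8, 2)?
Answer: 719104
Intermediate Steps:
z = -384 (z = Mul(-6, Pow(8, 2)) = Mul(-6, 64) = -384)
Pow(Add(-464, z), 2) = Pow(Add(-464, -384), 2) = Pow(-848, 2) = 719104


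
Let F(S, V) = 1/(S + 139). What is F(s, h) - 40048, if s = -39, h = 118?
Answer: -4004799/100 ≈ -40048.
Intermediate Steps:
F(S, V) = 1/(139 + S)
F(s, h) - 40048 = 1/(139 - 39) - 40048 = 1/100 - 40048 = -4004799/100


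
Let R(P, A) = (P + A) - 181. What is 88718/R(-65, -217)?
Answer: -88718/463 ≈ -191.62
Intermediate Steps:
R(P, A) = -181 + A + P (R(P, A) = (A + P) - 181 = -181 + A + P)
88718/R(-65, -217) = 88718/(-181 - 217 - 65) = 88718/(-463) = 88718*(-1/463) = -88718/463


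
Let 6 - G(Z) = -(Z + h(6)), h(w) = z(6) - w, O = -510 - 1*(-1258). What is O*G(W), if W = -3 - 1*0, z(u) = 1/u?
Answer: -6358/3 ≈ -2119.3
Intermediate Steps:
z(u) = 1/u
W = -3 (W = -3 + 0 = -3)
O = 748 (O = -510 + 1258 = 748)
h(w) = ⅙ - w (h(w) = 1/6 - w = ⅙ - w)
G(Z) = ⅙ + Z (G(Z) = 6 - (-1)*(Z + (⅙ - 1*6)) = 6 - (-1)*(Z + (⅙ - 6)) = 6 - (-1)*(Z - 35/6) = 6 - (-1)*(-35/6 + Z) = 6 - (35/6 - Z) = 6 + (-35/6 + Z) = ⅙ + Z)
O*G(W) = 748*(⅙ - 3) = 748*(-17/6) = -6358/3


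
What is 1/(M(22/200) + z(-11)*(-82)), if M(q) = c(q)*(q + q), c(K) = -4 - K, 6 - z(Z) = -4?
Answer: -5000/4104521 ≈ -0.0012182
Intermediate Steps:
z(Z) = 10 (z(Z) = 6 - 1*(-4) = 6 + 4 = 10)
M(q) = 2*q*(-4 - q) (M(q) = (-4 - q)*(q + q) = (-4 - q)*(2*q) = 2*q*(-4 - q))
1/(M(22/200) + z(-11)*(-82)) = 1/(-2*22/200*(4 + 22/200) + 10*(-82)) = 1/(-2*22*(1/200)*(4 + 22*(1/200)) - 820) = 1/(-2*11/100*(4 + 11/100) - 820) = 1/(-2*11/100*411/100 - 820) = 1/(-4521/5000 - 820) = 1/(-4104521/5000) = -5000/4104521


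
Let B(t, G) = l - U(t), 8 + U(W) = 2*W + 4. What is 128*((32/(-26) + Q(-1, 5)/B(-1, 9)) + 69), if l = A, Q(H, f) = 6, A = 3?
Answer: 341632/39 ≈ 8759.8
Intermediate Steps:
U(W) = -4 + 2*W (U(W) = -8 + (2*W + 4) = -8 + (4 + 2*W) = -4 + 2*W)
l = 3
B(t, G) = 7 - 2*t (B(t, G) = 3 - (-4 + 2*t) = 3 + (4 - 2*t) = 7 - 2*t)
128*((32/(-26) + Q(-1, 5)/B(-1, 9)) + 69) = 128*((32/(-26) + 6/(7 - 2*(-1))) + 69) = 128*((32*(-1/26) + 6/(7 + 2)) + 69) = 128*((-16/13 + 6/9) + 69) = 128*((-16/13 + 6*(⅑)) + 69) = 128*((-16/13 + ⅔) + 69) = 128*(-22/39 + 69) = 128*(2669/39) = 341632/39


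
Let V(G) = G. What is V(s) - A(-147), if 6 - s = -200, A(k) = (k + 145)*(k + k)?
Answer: -382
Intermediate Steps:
A(k) = 2*k*(145 + k) (A(k) = (145 + k)*(2*k) = 2*k*(145 + k))
s = 206 (s = 6 - 1*(-200) = 6 + 200 = 206)
V(s) - A(-147) = 206 - 2*(-147)*(145 - 147) = 206 - 2*(-147)*(-2) = 206 - 1*588 = 206 - 588 = -382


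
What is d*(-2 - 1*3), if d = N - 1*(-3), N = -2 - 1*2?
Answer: 5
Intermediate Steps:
N = -4 (N = -2 - 2 = -4)
d = -1 (d = -4 - 1*(-3) = -4 + 3 = -1)
d*(-2 - 1*3) = -(-2 - 1*3) = -(-2 - 3) = -1*(-5) = 5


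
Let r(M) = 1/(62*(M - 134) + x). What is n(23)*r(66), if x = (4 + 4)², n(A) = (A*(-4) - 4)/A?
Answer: 4/3979 ≈ 0.0010053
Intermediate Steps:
n(A) = (-4 - 4*A)/A (n(A) = (-4*A - 4)/A = (-4 - 4*A)/A)
x = 64 (x = 8² = 64)
r(M) = 1/(-8244 + 62*M) (r(M) = 1/(62*(M - 134) + 64) = 1/(62*(-134 + M) + 64) = 1/((-8308 + 62*M) + 64) = 1/(-8244 + 62*M))
n(23)*r(66) = (-4 - 4/23)*(1/(2*(-4122 + 31*66))) = (-4 - 4*1/23)*(1/(2*(-4122 + 2046))) = (-4 - 4/23)*((½)/(-2076)) = -48*(-1)/(23*2076) = -96/23*(-1/4152) = 4/3979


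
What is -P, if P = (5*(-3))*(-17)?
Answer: -255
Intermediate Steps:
P = 255 (P = -15*(-17) = 255)
-P = -1*255 = -255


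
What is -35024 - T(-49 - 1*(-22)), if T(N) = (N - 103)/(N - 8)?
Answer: -245194/7 ≈ -35028.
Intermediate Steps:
T(N) = (-103 + N)/(-8 + N)
-35024 - T(-49 - 1*(-22)) = -35024 - (-103 + (-49 - 1*(-22)))/(-8 + (-49 - 1*(-22))) = -35024 - (-103 + (-49 + 22))/(-8 + (-49 + 22)) = -35024 - (-103 - 27)/(-8 - 27) = -35024 - (-130)/(-35) = -35024 - (-1)*(-130)/35 = -35024 - 1*26/7 = -35024 - 26/7 = -245194/7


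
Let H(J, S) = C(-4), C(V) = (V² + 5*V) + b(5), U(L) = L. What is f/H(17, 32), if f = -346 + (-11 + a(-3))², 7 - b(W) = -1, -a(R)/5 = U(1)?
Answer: -45/2 ≈ -22.500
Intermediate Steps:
a(R) = -5 (a(R) = -5*1 = -5)
b(W) = 8 (b(W) = 7 - 1*(-1) = 7 + 1 = 8)
C(V) = 8 + V² + 5*V (C(V) = (V² + 5*V) + 8 = 8 + V² + 5*V)
H(J, S) = 4 (H(J, S) = 8 + (-4)² + 5*(-4) = 8 + 16 - 20 = 4)
f = -90 (f = -346 + (-11 - 5)² = -346 + (-16)² = -346 + 256 = -90)
f/H(17, 32) = -90/4 = -90*¼ = -45/2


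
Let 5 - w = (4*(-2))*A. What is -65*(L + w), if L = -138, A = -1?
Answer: 9165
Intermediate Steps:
w = -3 (w = 5 - 4*(-2)*(-1) = 5 - (-8)*(-1) = 5 - 1*8 = 5 - 8 = -3)
-65*(L + w) = -65*(-138 - 3) = -65*(-141) = 9165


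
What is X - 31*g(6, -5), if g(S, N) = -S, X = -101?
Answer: 85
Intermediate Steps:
X - 31*g(6, -5) = -101 - (-31)*6 = -101 - 31*(-6) = -101 + 186 = 85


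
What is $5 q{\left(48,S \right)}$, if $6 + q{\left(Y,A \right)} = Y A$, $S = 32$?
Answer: $7650$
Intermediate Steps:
$q{\left(Y,A \right)} = -6 + A Y$ ($q{\left(Y,A \right)} = -6 + Y A = -6 + A Y$)
$5 q{\left(48,S \right)} = 5 \left(-6 + 32 \cdot 48\right) = 5 \left(-6 + 1536\right) = 5 \cdot 1530 = 7650$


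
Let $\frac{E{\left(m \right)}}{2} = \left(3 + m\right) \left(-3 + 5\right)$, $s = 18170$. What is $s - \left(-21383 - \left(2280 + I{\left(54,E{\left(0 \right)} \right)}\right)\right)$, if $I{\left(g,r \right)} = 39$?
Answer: $41872$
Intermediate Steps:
$E{\left(m \right)} = 12 + 4 m$ ($E{\left(m \right)} = 2 \left(3 + m\right) \left(-3 + 5\right) = 2 \left(3 + m\right) 2 = 2 \left(6 + 2 m\right) = 12 + 4 m$)
$s - \left(-21383 - \left(2280 + I{\left(54,E{\left(0 \right)} \right)}\right)\right) = 18170 - \left(-21383 + \left(4 \left(-570\right) - 39\right)\right) = 18170 - \left(-21383 - 2319\right) = 18170 - -23702 = 18170 + 23702 = 41872$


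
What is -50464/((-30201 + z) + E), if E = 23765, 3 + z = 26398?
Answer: -50464/19959 ≈ -2.5284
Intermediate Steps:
z = 26395 (z = -3 + 26398 = 26395)
-50464/((-30201 + z) + E) = -50464/((-30201 + 26395) + 23765) = -50464/(-3806 + 23765) = -50464/19959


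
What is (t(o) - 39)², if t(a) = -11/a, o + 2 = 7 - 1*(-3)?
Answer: 104329/64 ≈ 1630.1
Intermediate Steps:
o = 8 (o = -2 + (7 - 1*(-3)) = -2 + (7 + 3) = -2 + 10 = 8)
(t(o) - 39)² = (-11/8 - 39)² = (-323/8)² = 104329/64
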